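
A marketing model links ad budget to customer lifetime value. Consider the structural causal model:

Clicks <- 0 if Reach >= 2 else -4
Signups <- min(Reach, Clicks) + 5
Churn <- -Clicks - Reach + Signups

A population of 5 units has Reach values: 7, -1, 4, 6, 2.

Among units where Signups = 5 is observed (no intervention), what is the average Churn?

0.25

Conditioning on Signups=5 selects the 4 unit(s) with Reach ∈ {7, 4, 6, 2}. Their Churn values: -2, 1, -1, 3. Mean = 0.25.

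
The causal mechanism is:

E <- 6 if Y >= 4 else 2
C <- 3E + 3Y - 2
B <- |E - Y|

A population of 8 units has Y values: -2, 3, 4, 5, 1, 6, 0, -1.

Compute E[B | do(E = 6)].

Every unit gets E=6 under the intervention. B values become 8, 3, 2, 1, 5, 0, 6, 7; E[B|do(E=6)] = 4.

4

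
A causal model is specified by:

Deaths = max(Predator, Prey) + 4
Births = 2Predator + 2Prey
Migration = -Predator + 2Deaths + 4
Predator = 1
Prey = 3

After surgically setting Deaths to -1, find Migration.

1

Intervening sets Deaths = -1 and removes its equation (Deaths = max(Predator, Prey) + 4).
Migration = -Predator + 2Deaths + 4  [with Predator=1, Deaths=-1]  = 1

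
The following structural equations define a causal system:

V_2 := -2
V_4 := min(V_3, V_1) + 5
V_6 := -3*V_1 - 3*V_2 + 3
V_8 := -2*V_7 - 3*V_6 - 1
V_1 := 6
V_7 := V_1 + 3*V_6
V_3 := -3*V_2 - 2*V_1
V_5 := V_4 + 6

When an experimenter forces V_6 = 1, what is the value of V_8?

Intervening sets V_6 = 1 and removes its equation (V_6 := -3*V_1 - 3*V_2 + 3).
V_7 = V_1 + 3*V_6  [with V_1=6, V_6=1]  = 9
V_8 = -2*V_7 - 3*V_6 - 1  [with V_7=9, V_6=1]  = -22

-22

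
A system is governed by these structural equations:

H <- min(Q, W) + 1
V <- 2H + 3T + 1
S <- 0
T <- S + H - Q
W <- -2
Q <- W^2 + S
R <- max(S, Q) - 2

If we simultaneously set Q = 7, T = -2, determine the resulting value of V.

Under do(Q = 7, T = -2), each intervened variable's structural equation is replaced by its fixed value.
H = min(Q, W) + 1  [with Q=7, W=-2]  = -1
V = 2H + 3T + 1  [with H=-1, T=-2]  = -7

-7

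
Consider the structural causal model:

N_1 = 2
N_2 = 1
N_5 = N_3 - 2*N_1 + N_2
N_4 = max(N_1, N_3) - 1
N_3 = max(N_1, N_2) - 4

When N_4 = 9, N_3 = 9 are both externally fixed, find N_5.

6

The joint intervention fixes N_4 = 9, N_3 = 9, removing each variable's own equation.
N_5 = N_3 - 2*N_1 + N_2  [with N_3=9, N_1=2, N_2=1]  = 6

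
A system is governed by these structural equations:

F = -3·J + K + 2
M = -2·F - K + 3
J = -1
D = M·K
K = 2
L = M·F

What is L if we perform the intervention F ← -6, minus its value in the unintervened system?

13

do(F=-6) replaces the equation F = -3·J + K + 2 with the constant F = -6.
M = -2·F - K + 3  [with F=-6, K=2]  = 13
L = M·F  [with M=13, F=-6]  = -78
Without intervention: F = -3·J + K + 2  [with J=-1, K=2]  = 7; M = -2·F - K + 3  [with F=7, K=2]  = -13; L = M·F  [with M=-13, F=7]  = -91.
Change = -78 − (-91) = 13.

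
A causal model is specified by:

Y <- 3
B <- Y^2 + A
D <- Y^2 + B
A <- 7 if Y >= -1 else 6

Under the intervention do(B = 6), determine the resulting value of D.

15

The intervention breaks the incoming arrows to B: B <- Y^2 + A no longer applies, and B = 6.
D = Y^2 + B  [with Y=3, B=6]  = 15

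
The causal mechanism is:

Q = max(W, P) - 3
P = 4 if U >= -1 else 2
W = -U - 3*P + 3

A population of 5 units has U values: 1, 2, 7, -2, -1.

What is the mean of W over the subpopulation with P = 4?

-11.25

Conditioning on P=4 selects the 4 unit(s) with U ∈ {1, 2, 7, -1}. Their W values: -10, -11, -16, -8. Mean = -11.25.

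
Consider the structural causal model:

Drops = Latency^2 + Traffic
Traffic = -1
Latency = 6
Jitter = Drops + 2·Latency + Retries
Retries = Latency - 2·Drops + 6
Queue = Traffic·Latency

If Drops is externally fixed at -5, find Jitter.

29

Under do(Drops=-5), the mechanism Drops = Latency^2 + Traffic is discarded; Drops is fixed at -5.
Retries = Latency - 2·Drops + 6  [with Latency=6, Drops=-5]  = 22
Jitter = Drops + 2·Latency + Retries  [with Drops=-5, Latency=6, Retries=22]  = 29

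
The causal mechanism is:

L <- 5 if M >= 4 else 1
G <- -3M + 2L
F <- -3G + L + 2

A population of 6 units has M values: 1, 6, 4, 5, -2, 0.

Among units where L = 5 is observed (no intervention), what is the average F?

Conditioning on L=5 selects the 3 unit(s) with M ∈ {6, 4, 5}. Their F values: 31, 13, 22. Mean = 22.

22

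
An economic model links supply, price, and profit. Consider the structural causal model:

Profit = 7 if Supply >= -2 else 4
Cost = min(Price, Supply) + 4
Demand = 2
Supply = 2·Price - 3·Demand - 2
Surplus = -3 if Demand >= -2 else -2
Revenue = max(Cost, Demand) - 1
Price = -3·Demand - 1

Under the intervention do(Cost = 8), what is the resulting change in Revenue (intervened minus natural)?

6

Intervening sets Cost = 8 and removes its equation (Cost = min(Price, Supply) + 4).
Revenue = max(Cost, Demand) - 1  [with Cost=8, Demand=2]  = 7
Without intervention: Price = -3·Demand - 1  [with Demand=2]  = -7; Supply = 2·Price - 3·Demand - 2  [with Price=-7, Demand=2]  = -22; Cost = min(Price, Supply) + 4  [with Price=-7, Supply=-22]  = -18; Revenue = max(Cost, Demand) - 1  [with Cost=-18, Demand=2]  = 1.
Change = 7 − 1 = 6.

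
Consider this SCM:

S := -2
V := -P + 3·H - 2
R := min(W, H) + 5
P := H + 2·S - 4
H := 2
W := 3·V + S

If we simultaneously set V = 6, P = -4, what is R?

7

The joint intervention fixes V = 6, P = -4, removing each variable's own equation.
W = 3·V + S  [with V=6, S=-2]  = 16
R = min(W, H) + 5  [with W=16, H=2]  = 7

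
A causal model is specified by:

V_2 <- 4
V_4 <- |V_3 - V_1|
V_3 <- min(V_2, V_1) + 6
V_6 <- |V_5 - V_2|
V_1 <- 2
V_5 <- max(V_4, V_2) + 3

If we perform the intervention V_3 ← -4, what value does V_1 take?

Under do(V_3=-4), the mechanism V_3 <- min(V_2, V_1) + 6 is discarded; V_3 is fixed at -4.
V_1 is not downstream of the intervention, so its value is determined by the original equations.

2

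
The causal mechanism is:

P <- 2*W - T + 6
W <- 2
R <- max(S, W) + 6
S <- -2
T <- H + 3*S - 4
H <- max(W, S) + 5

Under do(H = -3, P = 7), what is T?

-13

Setting H = -3, P = 7 by intervention discards those variables' equations.
T = H + 3*S - 4  [with H=-3, S=-2]  = -13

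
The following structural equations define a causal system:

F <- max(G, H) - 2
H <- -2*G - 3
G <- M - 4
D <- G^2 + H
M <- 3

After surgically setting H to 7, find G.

-1

Under do(H=7), the mechanism H <- -2*G - 3 is discarded; H is fixed at 7.
Since G is not a descendant of the intervened variable, it is unaffected.
G = M - 4  [with M=3]  = -1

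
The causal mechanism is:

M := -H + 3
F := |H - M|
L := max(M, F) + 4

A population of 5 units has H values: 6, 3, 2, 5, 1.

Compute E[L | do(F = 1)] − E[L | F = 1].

Every unit gets F=1 under the intervention. L values become 5, 5, 5, 5, 6; E[L|do(F=1)] = 5.2.
E[L|F=1] averages over only the 2 units with F=1 (H = 2, 1): L = 5, 6, mean 5.5.
Difference = 5.2 − 5.5 = -0.3.

-0.3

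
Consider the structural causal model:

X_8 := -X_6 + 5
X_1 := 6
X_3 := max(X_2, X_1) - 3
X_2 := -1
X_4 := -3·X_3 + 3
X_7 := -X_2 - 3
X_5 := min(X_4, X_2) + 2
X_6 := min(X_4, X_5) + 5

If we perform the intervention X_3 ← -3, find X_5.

do(X_3=-3) replaces the equation X_3 := max(X_2, X_1) - 3 with the constant X_3 = -3.
X_4 = -3·X_3 + 3  [with X_3=-3]  = 12
X_5 = min(X_4, X_2) + 2  [with X_4=12, X_2=-1]  = 1

1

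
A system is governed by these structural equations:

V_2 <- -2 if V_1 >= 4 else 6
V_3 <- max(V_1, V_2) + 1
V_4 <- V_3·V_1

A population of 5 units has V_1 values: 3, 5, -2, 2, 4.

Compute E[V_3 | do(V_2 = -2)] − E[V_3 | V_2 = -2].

The intervention sets V_2=-2 in all 5 units regardless of V_1. Recomputing V_3 per unit gives 4, 6, -1, 3, 5; average 3.4.
Observing V_2=-2 restricts to units where V_2's equation naturally yields -2: V_1 ∈ {5, 4}. In that subpopulation V_3 = 6, 5, mean 5.5.
Difference = 3.4 − 5.5 = -2.1.

-2.1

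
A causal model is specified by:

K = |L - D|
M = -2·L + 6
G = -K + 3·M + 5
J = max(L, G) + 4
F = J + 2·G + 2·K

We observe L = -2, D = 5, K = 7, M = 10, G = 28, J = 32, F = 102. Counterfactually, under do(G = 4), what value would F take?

Under do(G=4), the mechanism G = -K + 3·M + 5 is discarded; G is fixed at 4.
K = |L - D|  [with L=-2, D=5]  = 7
J = max(L, G) + 4  [with L=-2, G=4]  = 8
F = J + 2·G + 2·K  [with J=8, G=4, K=7]  = 30

30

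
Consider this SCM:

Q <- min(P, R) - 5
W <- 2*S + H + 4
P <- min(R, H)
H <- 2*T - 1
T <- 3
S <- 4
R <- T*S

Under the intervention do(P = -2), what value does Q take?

Intervening sets P = -2 and removes its equation (P <- min(R, H)).
R = T*S  [with T=3, S=4]  = 12
Q = min(P, R) - 5  [with P=-2, R=12]  = -7

-7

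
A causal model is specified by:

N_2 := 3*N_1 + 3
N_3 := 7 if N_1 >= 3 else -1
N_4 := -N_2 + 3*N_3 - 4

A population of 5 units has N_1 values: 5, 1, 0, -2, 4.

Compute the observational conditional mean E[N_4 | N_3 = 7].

0.5

Conditioning on N_3=7 selects the 2 unit(s) with N_1 ∈ {5, 4}. Their N_4 values: -1, 2. Mean = 0.5.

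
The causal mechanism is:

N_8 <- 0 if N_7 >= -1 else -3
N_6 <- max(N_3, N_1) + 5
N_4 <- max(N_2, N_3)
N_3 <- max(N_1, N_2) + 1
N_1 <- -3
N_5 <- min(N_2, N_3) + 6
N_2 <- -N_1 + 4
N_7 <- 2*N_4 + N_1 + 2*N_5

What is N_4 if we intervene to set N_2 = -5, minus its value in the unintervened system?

Under do(N_2=-5), the mechanism N_2 <- -N_1 + 4 is discarded; N_2 is fixed at -5.
N_3 = max(N_1, N_2) + 1  [with N_1=-3, N_2=-5]  = -2
N_4 = max(N_2, N_3)  [with N_2=-5, N_3=-2]  = -2
Without intervention: N_2 = -N_1 + 4  [with N_1=-3]  = 7; N_3 = max(N_1, N_2) + 1  [with N_1=-3, N_2=7]  = 8; N_4 = max(N_2, N_3)  [with N_2=7, N_3=8]  = 8.
Change = -2 − 8 = -10.

-10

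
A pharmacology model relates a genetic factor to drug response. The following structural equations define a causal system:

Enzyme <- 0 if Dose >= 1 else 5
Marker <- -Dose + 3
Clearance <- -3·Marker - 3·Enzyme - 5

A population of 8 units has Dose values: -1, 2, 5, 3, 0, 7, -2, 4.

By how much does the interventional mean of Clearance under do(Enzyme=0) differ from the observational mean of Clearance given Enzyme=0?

Every unit gets Enzyme=0 under the intervention. Clearance values become -17, -8, 1, -5, -14, 7, -20, -2; E[Clearance|do(Enzyme=0)] = -7.25.
E[Clearance|Enzyme=0] averages over only the 5 units with Enzyme=0 (Dose = 2, 5, 3, 7, 4): Clearance = -8, 1, -5, 7, -2, mean -1.4.
Difference = -7.25 − (-1.4) = -5.85.

-5.85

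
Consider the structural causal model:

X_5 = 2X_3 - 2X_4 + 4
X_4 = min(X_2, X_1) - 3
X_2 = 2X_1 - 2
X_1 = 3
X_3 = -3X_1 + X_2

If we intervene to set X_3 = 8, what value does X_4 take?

The intervention breaks the incoming arrows to X_3: X_3 = -3X_1 + X_2 no longer applies, and X_3 = 8.
X_4 is not downstream of the intervention, so its value is determined by the original equations.
X_2 = 2X_1 - 2  [with X_1=3]  = 4
X_4 = min(X_2, X_1) - 3  [with X_2=4, X_1=3]  = 0

0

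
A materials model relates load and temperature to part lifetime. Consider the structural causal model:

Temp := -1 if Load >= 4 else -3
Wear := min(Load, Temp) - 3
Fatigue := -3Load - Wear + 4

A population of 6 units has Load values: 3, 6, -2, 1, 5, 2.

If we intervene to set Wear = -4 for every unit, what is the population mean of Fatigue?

0.5

Every unit gets Wear=-4 under the intervention. Fatigue values become -1, -10, 14, 5, -7, 2; E[Fatigue|do(Wear=-4)] = 0.5.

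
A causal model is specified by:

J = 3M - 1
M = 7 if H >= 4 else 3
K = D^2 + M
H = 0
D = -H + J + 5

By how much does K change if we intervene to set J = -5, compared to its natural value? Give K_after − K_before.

-169

do(J=-5) replaces the equation J = 3M - 1 with the constant J = -5.
M = 7 if H >= 4 else 3  [with H=0]  = 3
D = -H + J + 5  [with H=0, J=-5]  = 0
K = D^2 + M  [with D=0, M=3]  = 3
Without intervention: M = 7 if H >= 4 else 3  [with H=0]  = 3; J = 3M - 1  [with M=3]  = 8; D = -H + J + 5  [with H=0, J=8]  = 13; K = D^2 + M  [with D=13, M=3]  = 172.
Change = 3 − 172 = -169.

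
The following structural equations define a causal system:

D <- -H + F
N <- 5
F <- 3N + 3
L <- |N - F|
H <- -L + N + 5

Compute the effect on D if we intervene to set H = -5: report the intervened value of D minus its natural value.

2

Intervening sets H = -5 and removes its equation (H <- -L + N + 5).
F = 3N + 3  [with N=5]  = 18
D = -H + F  [with H=-5, F=18]  = 23
Without intervention: F = 3N + 3  [with N=5]  = 18; L = |N - F|  [with N=5, F=18]  = 13; H = -L + N + 5  [with L=13, N=5]  = -3; D = -H + F  [with H=-3, F=18]  = 21.
Change = 23 − 21 = 2.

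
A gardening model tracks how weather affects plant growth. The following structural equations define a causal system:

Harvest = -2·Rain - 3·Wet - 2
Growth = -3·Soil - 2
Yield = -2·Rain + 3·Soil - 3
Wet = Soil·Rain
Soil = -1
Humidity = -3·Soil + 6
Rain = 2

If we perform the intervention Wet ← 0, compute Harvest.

The intervention breaks the incoming arrows to Wet: Wet = Soil·Rain no longer applies, and Wet = 0.
Harvest = -2·Rain - 3·Wet - 2  [with Rain=2, Wet=0]  = -6

-6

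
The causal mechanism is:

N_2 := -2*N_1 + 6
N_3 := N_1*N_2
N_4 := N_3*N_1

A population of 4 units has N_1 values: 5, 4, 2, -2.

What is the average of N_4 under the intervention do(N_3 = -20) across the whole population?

-45

Every unit gets N_3=-20 under the intervention. N_4 values become -100, -80, -40, 40; E[N_4|do(N_3=-20)] = -45.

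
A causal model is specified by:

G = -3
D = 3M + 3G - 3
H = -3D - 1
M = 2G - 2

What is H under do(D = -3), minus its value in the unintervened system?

The intervention breaks the incoming arrows to D: D = 3M + 3G - 3 no longer applies, and D = -3.
H = -3D - 1  [with D=-3]  = 8
Without intervention: M = 2G - 2  [with G=-3]  = -8; D = 3M + 3G - 3  [with M=-8, G=-3]  = -36; H = -3D - 1  [with D=-36]  = 107.
Change = 8 − 107 = -99.

-99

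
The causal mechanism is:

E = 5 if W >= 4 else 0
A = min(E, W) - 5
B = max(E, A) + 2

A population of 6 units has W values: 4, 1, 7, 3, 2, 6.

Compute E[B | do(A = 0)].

Under do(A=0), A's equation is replaced by A=0 for every unit. Per-unit B: 7, 2, 7, 2, 2, 7. Mean = 4.5.

4.5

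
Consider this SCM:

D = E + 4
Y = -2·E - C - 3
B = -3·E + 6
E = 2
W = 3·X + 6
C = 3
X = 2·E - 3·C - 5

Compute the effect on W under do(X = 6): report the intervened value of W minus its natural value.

do(X=6) replaces the equation X = 2·E - 3·C - 5 with the constant X = 6.
W = 3·X + 6  [with X=6]  = 24
Without intervention: X = 2·E - 3·C - 5  [with E=2, C=3]  = -10; W = 3·X + 6  [with X=-10]  = -24.
Change = 24 − (-24) = 48.

48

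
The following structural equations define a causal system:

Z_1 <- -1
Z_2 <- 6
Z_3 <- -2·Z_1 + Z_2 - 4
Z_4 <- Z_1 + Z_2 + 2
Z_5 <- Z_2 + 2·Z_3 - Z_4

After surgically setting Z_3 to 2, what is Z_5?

3

do(Z_3=2) replaces the equation Z_3 <- -2·Z_1 + Z_2 - 4 with the constant Z_3 = 2.
Z_4 = Z_1 + Z_2 + 2  [with Z_1=-1, Z_2=6]  = 7
Z_5 = Z_2 + 2·Z_3 - Z_4  [with Z_2=6, Z_3=2, Z_4=7]  = 3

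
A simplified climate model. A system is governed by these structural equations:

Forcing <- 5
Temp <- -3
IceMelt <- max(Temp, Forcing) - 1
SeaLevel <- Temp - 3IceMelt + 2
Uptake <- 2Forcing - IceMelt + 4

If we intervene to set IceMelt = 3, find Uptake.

do(IceMelt=3) replaces the equation IceMelt <- max(Temp, Forcing) - 1 with the constant IceMelt = 3.
Uptake = 2Forcing - IceMelt + 4  [with Forcing=5, IceMelt=3]  = 11

11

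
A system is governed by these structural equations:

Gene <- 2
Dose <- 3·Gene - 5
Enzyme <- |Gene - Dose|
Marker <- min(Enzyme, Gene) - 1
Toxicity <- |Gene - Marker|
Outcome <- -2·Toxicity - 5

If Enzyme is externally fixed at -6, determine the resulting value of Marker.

-7

The intervention breaks the incoming arrows to Enzyme: Enzyme <- |Gene - Dose| no longer applies, and Enzyme = -6.
Marker = min(Enzyme, Gene) - 1  [with Enzyme=-6, Gene=2]  = -7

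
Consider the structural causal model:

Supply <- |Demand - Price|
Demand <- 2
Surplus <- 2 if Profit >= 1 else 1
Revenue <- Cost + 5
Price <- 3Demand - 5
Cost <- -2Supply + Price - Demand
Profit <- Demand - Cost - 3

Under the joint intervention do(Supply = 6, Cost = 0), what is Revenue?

5

Setting Supply = 6, Cost = 0 by intervention discards those variables' equations.
Revenue = Cost + 5  [with Cost=0]  = 5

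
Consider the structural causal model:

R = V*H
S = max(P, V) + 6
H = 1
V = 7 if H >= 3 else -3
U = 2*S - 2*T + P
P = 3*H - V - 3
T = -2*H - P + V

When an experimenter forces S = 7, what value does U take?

33

Intervening sets S = 7 and removes its equation (S = max(P, V) + 6).
V = 7 if H >= 3 else -3  [with H=1]  = -3
P = 3*H - V - 3  [with H=1, V=-3]  = 3
T = -2*H - P + V  [with H=1, P=3, V=-3]  = -8
U = 2*S - 2*T + P  [with S=7, T=-8, P=3]  = 33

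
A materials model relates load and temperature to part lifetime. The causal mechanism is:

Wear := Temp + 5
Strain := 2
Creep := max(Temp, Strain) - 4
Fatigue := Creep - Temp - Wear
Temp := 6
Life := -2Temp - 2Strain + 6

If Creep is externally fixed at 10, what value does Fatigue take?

-7

do(Creep=10) replaces the equation Creep := max(Temp, Strain) - 4 with the constant Creep = 10.
Wear = Temp + 5  [with Temp=6]  = 11
Fatigue = Creep - Temp - Wear  [with Creep=10, Temp=6, Wear=11]  = -7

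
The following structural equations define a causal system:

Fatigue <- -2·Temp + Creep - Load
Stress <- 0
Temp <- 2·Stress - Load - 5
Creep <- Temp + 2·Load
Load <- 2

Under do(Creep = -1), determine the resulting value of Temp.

-7

Under do(Creep=-1), the mechanism Creep <- Temp + 2·Load is discarded; Creep is fixed at -1.
Since Temp is not a descendant of the intervened variable, it is unaffected.
Temp = 2·Stress - Load - 5  [with Stress=0, Load=2]  = -7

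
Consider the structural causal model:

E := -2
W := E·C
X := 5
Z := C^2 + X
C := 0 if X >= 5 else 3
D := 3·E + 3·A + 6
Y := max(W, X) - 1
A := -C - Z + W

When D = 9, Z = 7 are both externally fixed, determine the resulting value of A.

-7

Setting D = 9, Z = 7 by intervention discards those variables' equations.
C = 0 if X >= 5 else 3  [with X=5]  = 0
W = E·C  [with E=-2, C=0]  = 0
A = -C - Z + W  [with C=0, Z=7, W=0]  = -7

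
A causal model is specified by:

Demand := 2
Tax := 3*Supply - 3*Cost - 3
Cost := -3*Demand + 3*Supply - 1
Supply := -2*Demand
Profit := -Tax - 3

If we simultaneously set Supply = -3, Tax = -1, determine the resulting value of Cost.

-16

The joint intervention fixes Supply = -3, Tax = -1, removing each variable's own equation.
Cost = -3*Demand + 3*Supply - 1  [with Demand=2, Supply=-3]  = -16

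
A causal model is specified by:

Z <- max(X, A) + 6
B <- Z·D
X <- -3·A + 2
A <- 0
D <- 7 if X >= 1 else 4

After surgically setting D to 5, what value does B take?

Intervening sets D = 5 and removes its equation (D <- 7 if X >= 1 else 4).
X = -3·A + 2  [with A=0]  = 2
Z = max(X, A) + 6  [with X=2, A=0]  = 8
B = Z·D  [with Z=8, D=5]  = 40

40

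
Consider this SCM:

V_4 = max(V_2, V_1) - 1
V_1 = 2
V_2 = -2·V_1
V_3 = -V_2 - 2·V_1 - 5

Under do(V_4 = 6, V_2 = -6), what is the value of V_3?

Setting V_4 = 6, V_2 = -6 by intervention discards those variables' equations.
V_3 = -V_2 - 2·V_1 - 5  [with V_2=-6, V_1=2]  = -3

-3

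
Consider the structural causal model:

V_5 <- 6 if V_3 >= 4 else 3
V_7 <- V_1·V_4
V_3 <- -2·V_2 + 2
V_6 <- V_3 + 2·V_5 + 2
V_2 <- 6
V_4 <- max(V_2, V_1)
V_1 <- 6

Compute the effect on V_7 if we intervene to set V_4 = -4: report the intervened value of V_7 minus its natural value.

The intervention breaks the incoming arrows to V_4: V_4 <- max(V_2, V_1) no longer applies, and V_4 = -4.
V_7 = V_1·V_4  [with V_1=6, V_4=-4]  = -24
Without intervention: V_4 = max(V_2, V_1)  [with V_2=6, V_1=6]  = 6; V_7 = V_1·V_4  [with V_1=6, V_4=6]  = 36.
Change = -24 − 36 = -60.

-60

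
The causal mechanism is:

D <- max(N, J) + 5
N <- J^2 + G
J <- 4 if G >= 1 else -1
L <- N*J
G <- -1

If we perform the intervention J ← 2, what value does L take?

6

Under do(J=2), the mechanism J <- 4 if G >= 1 else -1 is discarded; J is fixed at 2.
N = J^2 + G  [with J=2, G=-1]  = 3
L = N*J  [with N=3, J=2]  = 6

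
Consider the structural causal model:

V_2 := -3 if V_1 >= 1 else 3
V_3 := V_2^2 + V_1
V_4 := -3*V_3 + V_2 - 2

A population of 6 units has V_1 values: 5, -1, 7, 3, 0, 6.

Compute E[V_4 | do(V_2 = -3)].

Every unit gets V_2=-3 under the intervention. V_4 values become -47, -29, -53, -41, -32, -50; E[V_4|do(V_2=-3)] = -42.

-42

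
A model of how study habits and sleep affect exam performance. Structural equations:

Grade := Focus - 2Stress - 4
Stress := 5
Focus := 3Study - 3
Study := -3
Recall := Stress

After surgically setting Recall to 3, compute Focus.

Under do(Recall=3), the mechanism Recall := Stress is discarded; Recall is fixed at 3.
Since Focus is not a descendant of the intervened variable, it is unaffected.
Focus = 3Study - 3  [with Study=-3]  = -12

-12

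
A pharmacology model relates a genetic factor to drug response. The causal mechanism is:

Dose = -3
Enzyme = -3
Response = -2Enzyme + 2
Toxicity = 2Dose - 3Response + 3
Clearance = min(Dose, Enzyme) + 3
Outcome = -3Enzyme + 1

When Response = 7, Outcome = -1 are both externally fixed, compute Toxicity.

Setting Response = 7, Outcome = -1 by intervention discards those variables' equations.
Toxicity = 2Dose - 3Response + 3  [with Dose=-3, Response=7]  = -24

-24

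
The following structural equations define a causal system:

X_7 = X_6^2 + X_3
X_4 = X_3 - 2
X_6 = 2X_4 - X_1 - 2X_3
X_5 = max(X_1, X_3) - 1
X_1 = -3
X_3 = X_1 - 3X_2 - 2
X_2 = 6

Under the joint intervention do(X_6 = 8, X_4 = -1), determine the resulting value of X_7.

Under do(X_6 = 8, X_4 = -1), each intervened variable's structural equation is replaced by its fixed value.
X_3 = X_1 - 3X_2 - 2  [with X_1=-3, X_2=6]  = -23
X_7 = X_6^2 + X_3  [with X_6=8, X_3=-23]  = 41

41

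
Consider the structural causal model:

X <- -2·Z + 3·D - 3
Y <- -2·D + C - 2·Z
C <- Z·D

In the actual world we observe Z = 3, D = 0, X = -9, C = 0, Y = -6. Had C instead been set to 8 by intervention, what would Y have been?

2

Intervening sets C = 8 and removes its equation (C <- Z·D).
Y = -2·D + C - 2·Z  [with D=0, C=8, Z=3]  = 2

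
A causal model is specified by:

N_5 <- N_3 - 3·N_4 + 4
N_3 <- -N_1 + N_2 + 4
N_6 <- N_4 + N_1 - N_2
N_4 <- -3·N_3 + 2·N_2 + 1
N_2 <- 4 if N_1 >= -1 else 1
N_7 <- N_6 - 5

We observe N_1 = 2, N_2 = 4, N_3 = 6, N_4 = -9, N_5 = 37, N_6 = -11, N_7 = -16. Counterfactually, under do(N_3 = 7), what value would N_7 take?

The intervention breaks the incoming arrows to N_3: N_3 <- -N_1 + N_2 + 4 no longer applies, and N_3 = 7.
N_2 = 4 if N_1 >= -1 else 1  [with N_1=2]  = 4
N_4 = -3·N_3 + 2·N_2 + 1  [with N_3=7, N_2=4]  = -12
N_6 = N_4 + N_1 - N_2  [with N_4=-12, N_1=2, N_2=4]  = -14
N_7 = N_6 - 5  [with N_6=-14]  = -19

-19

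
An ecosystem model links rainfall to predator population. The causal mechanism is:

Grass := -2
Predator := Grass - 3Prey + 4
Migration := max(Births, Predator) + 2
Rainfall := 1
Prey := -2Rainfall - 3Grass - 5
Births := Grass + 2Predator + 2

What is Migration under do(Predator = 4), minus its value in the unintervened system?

-2

Under do(Predator=4), the mechanism Predator := Grass - 3Prey + 4 is discarded; Predator is fixed at 4.
Births = Grass + 2Predator + 2  [with Grass=-2, Predator=4]  = 8
Migration = max(Births, Predator) + 2  [with Births=8, Predator=4]  = 10
Without intervention: Prey = -2Rainfall - 3Grass - 5  [with Rainfall=1, Grass=-2]  = -1; Predator = Grass - 3Prey + 4  [with Grass=-2, Prey=-1]  = 5; Births = Grass + 2Predator + 2  [with Grass=-2, Predator=5]  = 10; Migration = max(Births, Predator) + 2  [with Births=10, Predator=5]  = 12.
Change = 10 − 12 = -2.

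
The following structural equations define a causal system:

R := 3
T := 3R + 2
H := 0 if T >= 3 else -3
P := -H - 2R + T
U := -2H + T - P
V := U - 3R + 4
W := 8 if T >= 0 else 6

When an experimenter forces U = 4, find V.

The intervention breaks the incoming arrows to U: U := -2H + T - P no longer applies, and U = 4.
V = U - 3R + 4  [with U=4, R=3]  = -1

-1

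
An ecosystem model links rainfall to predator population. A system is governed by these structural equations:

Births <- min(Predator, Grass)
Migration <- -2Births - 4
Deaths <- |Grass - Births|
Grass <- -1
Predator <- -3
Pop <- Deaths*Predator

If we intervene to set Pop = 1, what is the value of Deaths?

do(Pop=1) replaces the equation Pop <- Deaths*Predator with the constant Pop = 1.
No directed path runs from Pop to Deaths, so Deaths keeps its natural value.
Births = min(Predator, Grass)  [with Predator=-3, Grass=-1]  = -3
Deaths = |Grass - Births|  [with Grass=-1, Births=-3]  = 2

2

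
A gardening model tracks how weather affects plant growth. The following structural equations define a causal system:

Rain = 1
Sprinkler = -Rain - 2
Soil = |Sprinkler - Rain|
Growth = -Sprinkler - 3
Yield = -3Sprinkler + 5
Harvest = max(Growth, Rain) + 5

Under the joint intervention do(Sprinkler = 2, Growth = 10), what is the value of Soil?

The joint intervention fixes Sprinkler = 2, Growth = 10, removing each variable's own equation.
Soil = |Sprinkler - Rain|  [with Sprinkler=2, Rain=1]  = 1

1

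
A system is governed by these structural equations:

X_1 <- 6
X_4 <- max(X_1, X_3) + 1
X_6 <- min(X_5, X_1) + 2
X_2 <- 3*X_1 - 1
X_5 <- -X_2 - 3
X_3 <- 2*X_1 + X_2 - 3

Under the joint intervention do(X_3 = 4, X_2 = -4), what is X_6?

Setting X_3 = 4, X_2 = -4 by intervention discards those variables' equations.
X_5 = -X_2 - 3  [with X_2=-4]  = 1
X_6 = min(X_5, X_1) + 2  [with X_5=1, X_1=6]  = 3

3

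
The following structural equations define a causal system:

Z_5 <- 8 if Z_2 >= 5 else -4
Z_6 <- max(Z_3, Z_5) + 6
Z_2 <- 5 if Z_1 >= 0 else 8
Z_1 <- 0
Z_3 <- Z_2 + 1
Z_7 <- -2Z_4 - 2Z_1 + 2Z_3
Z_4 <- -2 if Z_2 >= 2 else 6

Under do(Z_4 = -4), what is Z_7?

The intervention breaks the incoming arrows to Z_4: Z_4 <- -2 if Z_2 >= 2 else 6 no longer applies, and Z_4 = -4.
Z_2 = 5 if Z_1 >= 0 else 8  [with Z_1=0]  = 5
Z_3 = Z_2 + 1  [with Z_2=5]  = 6
Z_7 = -2Z_4 - 2Z_1 + 2Z_3  [with Z_4=-4, Z_1=0, Z_3=6]  = 20

20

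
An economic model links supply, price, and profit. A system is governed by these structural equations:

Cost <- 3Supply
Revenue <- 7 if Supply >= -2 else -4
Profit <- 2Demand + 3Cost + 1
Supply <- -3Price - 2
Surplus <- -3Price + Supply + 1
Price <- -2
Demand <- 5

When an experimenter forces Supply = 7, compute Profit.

74

The intervention breaks the incoming arrows to Supply: Supply <- -3Price - 2 no longer applies, and Supply = 7.
Cost = 3Supply  [with Supply=7]  = 21
Profit = 2Demand + 3Cost + 1  [with Demand=5, Cost=21]  = 74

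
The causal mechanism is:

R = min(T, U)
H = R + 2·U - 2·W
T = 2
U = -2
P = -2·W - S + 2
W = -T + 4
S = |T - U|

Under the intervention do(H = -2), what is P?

Intervening sets H = -2 and removes its equation (H = R + 2·U - 2·W).
Since P is not a descendant of the intervened variable, it is unaffected.
S = |T - U|  [with T=2, U=-2]  = 4
W = -T + 4  [with T=2]  = 2
P = -2·W - S + 2  [with W=2, S=4]  = -6

-6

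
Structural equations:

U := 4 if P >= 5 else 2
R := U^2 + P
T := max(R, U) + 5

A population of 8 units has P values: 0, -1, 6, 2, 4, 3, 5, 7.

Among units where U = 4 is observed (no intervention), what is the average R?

E[R|U=4] averages over only the 3 units with U=4 (P = 6, 5, 7): R = 22, 21, 23, mean 22.

22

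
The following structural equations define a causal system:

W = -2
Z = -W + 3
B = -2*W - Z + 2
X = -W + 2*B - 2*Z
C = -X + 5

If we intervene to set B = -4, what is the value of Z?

5

Under do(B=-4), the mechanism B = -2*W - Z + 2 is discarded; B is fixed at -4.
Since Z is not a descendant of the intervened variable, it is unaffected.
Z = -W + 3  [with W=-2]  = 5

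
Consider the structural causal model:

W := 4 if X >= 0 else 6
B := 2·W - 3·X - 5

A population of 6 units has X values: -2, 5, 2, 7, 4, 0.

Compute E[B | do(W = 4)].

-5

The intervention sets W=4 in all 6 units regardless of X. Recomputing B per unit gives 9, -12, -3, -18, -9, 3; average -5.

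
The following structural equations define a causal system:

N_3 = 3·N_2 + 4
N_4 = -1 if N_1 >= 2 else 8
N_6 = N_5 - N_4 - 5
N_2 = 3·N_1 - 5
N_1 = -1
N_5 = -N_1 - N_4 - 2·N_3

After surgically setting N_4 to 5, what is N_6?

Under do(N_4=5), the mechanism N_4 = -1 if N_1 >= 2 else 8 is discarded; N_4 is fixed at 5.
N_2 = 3·N_1 - 5  [with N_1=-1]  = -8
N_3 = 3·N_2 + 4  [with N_2=-8]  = -20
N_5 = -N_1 - N_4 - 2·N_3  [with N_1=-1, N_4=5, N_3=-20]  = 36
N_6 = N_5 - N_4 - 5  [with N_5=36, N_4=5]  = 26

26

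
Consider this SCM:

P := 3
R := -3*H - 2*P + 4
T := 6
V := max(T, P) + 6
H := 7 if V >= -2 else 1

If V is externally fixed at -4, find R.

-5

do(V=-4) replaces the equation V := max(T, P) + 6 with the constant V = -4.
H = 7 if V >= -2 else 1  [with V=-4]  = 1
R = -3*H - 2*P + 4  [with H=1, P=3]  = -5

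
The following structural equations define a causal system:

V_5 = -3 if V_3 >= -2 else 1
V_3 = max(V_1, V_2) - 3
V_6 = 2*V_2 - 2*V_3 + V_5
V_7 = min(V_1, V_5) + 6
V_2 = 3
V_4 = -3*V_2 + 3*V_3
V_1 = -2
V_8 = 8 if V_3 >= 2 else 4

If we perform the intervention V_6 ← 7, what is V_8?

Intervening sets V_6 = 7 and removes its equation (V_6 = 2*V_2 - 2*V_3 + V_5).
V_8 is not downstream of the intervention, so its value is determined by the original equations.
V_3 = max(V_1, V_2) - 3  [with V_1=-2, V_2=3]  = 0
V_8 = 8 if V_3 >= 2 else 4  [with V_3=0]  = 4

4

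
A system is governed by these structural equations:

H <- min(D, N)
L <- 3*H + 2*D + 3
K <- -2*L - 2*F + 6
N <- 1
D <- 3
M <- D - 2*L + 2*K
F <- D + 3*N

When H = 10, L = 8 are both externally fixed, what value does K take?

-22

The joint intervention fixes H = 10, L = 8, removing each variable's own equation.
F = D + 3*N  [with D=3, N=1]  = 6
K = -2*L - 2*F + 6  [with L=8, F=6]  = -22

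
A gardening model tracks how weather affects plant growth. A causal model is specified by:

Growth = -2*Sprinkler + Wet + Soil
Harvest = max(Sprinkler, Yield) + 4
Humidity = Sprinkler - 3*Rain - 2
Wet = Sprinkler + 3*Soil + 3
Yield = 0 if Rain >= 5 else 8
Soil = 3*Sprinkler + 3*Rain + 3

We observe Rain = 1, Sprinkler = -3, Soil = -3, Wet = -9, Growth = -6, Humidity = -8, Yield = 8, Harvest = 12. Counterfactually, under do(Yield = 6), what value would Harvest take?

10

do(Yield=6) replaces the equation Yield = 0 if Rain >= 5 else 8 with the constant Yield = 6.
Harvest = max(Sprinkler, Yield) + 4  [with Sprinkler=-3, Yield=6]  = 10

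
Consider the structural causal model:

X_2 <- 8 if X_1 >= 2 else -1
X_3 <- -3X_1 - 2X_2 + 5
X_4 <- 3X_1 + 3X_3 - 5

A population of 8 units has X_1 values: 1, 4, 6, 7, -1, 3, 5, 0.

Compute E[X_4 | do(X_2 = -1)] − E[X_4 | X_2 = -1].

The intervention sets X_2=-1 in all 8 units regardless of X_1. Recomputing X_4 per unit gives 10, -8, -20, -26, 22, -2, -14, 16; average -2.75.
Observing X_2=-1 restricts to units where X_2's equation naturally yields -1: X_1 ∈ {1, -1, 0}. In that subpopulation X_4 = 10, 22, 16, mean 16.
Difference = -2.75 − 16 = -18.75.

-18.75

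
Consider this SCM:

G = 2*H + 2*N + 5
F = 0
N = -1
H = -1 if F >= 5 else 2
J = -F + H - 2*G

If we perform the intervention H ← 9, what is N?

Under do(H=9), the mechanism H = -1 if F >= 5 else 2 is discarded; H is fixed at 9.
Since N is not a descendant of the intervened variable, it is unaffected.

-1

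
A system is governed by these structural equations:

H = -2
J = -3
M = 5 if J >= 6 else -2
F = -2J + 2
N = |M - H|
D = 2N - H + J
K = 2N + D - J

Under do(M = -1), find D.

The intervention breaks the incoming arrows to M: M = 5 if J >= 6 else -2 no longer applies, and M = -1.
N = |M - H|  [with M=-1, H=-2]  = 1
D = 2N - H + J  [with N=1, H=-2, J=-3]  = 1

1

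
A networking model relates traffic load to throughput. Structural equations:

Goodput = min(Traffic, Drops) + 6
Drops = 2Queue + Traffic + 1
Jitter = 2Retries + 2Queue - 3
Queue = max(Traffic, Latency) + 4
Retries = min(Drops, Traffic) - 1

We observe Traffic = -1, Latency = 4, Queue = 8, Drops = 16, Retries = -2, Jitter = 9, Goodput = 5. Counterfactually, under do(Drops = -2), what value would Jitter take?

7

Under do(Drops=-2), the mechanism Drops = 2Queue + Traffic + 1 is discarded; Drops is fixed at -2.
Queue = max(Traffic, Latency) + 4  [with Traffic=-1, Latency=4]  = 8
Retries = min(Drops, Traffic) - 1  [with Drops=-2, Traffic=-1]  = -3
Jitter = 2Retries + 2Queue - 3  [with Retries=-3, Queue=8]  = 7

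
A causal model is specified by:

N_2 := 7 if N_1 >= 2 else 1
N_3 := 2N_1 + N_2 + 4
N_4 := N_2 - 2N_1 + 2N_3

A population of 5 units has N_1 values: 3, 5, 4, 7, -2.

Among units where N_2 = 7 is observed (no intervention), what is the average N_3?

E[N_3|N_2=7] averages over only the 4 units with N_2=7 (N_1 = 3, 5, 4, 7): N_3 = 17, 21, 19, 25, mean 20.5.

20.5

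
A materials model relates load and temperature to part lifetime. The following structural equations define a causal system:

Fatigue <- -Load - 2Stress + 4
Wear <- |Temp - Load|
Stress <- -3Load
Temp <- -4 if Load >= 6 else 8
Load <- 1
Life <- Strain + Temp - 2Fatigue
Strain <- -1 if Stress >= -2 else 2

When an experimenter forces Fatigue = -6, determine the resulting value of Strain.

do(Fatigue=-6) replaces the equation Fatigue <- -Load - 2Stress + 4 with the constant Fatigue = -6.
Strain is not downstream of the intervention, so its value is determined by the original equations.
Stress = -3Load  [with Load=1]  = -3
Strain = -1 if Stress >= -2 else 2  [with Stress=-3]  = 2

2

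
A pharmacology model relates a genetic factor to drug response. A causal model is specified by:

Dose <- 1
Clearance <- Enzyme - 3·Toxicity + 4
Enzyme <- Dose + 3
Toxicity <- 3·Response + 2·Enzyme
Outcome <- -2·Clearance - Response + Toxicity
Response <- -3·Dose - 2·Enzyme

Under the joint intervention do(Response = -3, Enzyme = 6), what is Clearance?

Setting Response = -3, Enzyme = 6 by intervention discards those variables' equations.
Toxicity = 3·Response + 2·Enzyme  [with Response=-3, Enzyme=6]  = 3
Clearance = Enzyme - 3·Toxicity + 4  [with Enzyme=6, Toxicity=3]  = 1

1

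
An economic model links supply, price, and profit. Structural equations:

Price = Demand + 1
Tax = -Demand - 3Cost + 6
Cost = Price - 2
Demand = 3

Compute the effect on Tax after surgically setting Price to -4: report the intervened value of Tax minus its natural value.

24

Under do(Price=-4), the mechanism Price = Demand + 1 is discarded; Price is fixed at -4.
Cost = Price - 2  [with Price=-4]  = -6
Tax = -Demand - 3Cost + 6  [with Demand=3, Cost=-6]  = 21
Without intervention: Price = Demand + 1  [with Demand=3]  = 4; Cost = Price - 2  [with Price=4]  = 2; Tax = -Demand - 3Cost + 6  [with Demand=3, Cost=2]  = -3.
Change = 21 − (-3) = 24.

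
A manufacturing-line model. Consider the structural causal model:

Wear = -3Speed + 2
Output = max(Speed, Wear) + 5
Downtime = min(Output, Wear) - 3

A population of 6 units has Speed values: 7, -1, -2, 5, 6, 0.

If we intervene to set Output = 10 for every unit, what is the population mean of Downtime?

Under do(Output=10), Output's equation is replaced by Output=10 for every unit. Per-unit Downtime: -22, 2, 5, -16, -19, -1. Mean = -8.5.

-8.5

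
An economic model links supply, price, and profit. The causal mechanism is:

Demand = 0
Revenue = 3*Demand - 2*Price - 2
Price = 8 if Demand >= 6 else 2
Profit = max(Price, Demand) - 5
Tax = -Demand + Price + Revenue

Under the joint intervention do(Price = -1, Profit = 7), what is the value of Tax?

The joint intervention fixes Price = -1, Profit = 7, removing each variable's own equation.
Revenue = 3*Demand - 2*Price - 2  [with Demand=0, Price=-1]  = 0
Tax = -Demand + Price + Revenue  [with Demand=0, Price=-1, Revenue=0]  = -1

-1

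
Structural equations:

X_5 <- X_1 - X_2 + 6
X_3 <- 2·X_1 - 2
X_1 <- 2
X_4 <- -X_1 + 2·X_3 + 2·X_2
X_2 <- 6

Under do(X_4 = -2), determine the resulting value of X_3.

Under do(X_4=-2), the mechanism X_4 <- -X_1 + 2·X_3 + 2·X_2 is discarded; X_4 is fixed at -2.
Since X_3 is not a descendant of the intervened variable, it is unaffected.
X_3 = 2·X_1 - 2  [with X_1=2]  = 2

2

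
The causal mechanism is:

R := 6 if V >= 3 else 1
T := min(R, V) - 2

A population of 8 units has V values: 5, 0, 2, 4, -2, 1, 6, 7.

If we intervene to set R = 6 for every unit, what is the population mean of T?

Under do(R=6), R's equation is replaced by R=6 for every unit. Per-unit T: 3, -2, 0, 2, -4, -1, 4, 4. Mean = 0.75.

0.75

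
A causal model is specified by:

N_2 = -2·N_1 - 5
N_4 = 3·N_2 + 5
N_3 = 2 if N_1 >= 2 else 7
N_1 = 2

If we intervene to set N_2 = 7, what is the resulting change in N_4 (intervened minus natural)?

48

Under do(N_2=7), the mechanism N_2 = -2·N_1 - 5 is discarded; N_2 is fixed at 7.
N_4 = 3·N_2 + 5  [with N_2=7]  = 26
Without intervention: N_2 = -2·N_1 - 5  [with N_1=2]  = -9; N_4 = 3·N_2 + 5  [with N_2=-9]  = -22.
Change = 26 − (-22) = 48.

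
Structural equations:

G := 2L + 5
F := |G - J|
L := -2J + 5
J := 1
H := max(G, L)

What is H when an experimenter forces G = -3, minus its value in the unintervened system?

do(G=-3) replaces the equation G := 2L + 5 with the constant G = -3.
L = -2J + 5  [with J=1]  = 3
H = max(G, L)  [with G=-3, L=3]  = 3
Without intervention: L = -2J + 5  [with J=1]  = 3; G = 2L + 5  [with L=3]  = 11; H = max(G, L)  [with G=11, L=3]  = 11.
Change = 3 − 11 = -8.

-8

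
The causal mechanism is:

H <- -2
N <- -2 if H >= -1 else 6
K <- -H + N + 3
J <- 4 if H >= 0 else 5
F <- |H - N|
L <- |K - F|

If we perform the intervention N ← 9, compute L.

Under do(N=9), the mechanism N <- -2 if H >= -1 else 6 is discarded; N is fixed at 9.
K = -H + N + 3  [with H=-2, N=9]  = 14
F = |H - N|  [with H=-2, N=9]  = 11
L = |K - F|  [with K=14, F=11]  = 3

3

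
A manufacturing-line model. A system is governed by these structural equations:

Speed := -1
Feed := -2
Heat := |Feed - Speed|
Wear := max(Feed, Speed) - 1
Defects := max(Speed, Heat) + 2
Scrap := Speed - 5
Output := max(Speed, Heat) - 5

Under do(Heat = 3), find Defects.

5

do(Heat=3) replaces the equation Heat := |Feed - Speed| with the constant Heat = 3.
Defects = max(Speed, Heat) + 2  [with Speed=-1, Heat=3]  = 5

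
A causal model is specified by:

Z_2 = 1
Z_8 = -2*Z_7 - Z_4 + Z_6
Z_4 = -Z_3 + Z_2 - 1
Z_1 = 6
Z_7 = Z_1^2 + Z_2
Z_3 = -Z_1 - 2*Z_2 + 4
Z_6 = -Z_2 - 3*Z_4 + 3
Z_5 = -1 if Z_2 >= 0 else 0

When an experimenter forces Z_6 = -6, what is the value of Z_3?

-4

do(Z_6=-6) replaces the equation Z_6 = -Z_2 - 3*Z_4 + 3 with the constant Z_6 = -6.
Z_3 is not downstream of the intervention, so its value is determined by the original equations.
Z_3 = -Z_1 - 2*Z_2 + 4  [with Z_1=6, Z_2=1]  = -4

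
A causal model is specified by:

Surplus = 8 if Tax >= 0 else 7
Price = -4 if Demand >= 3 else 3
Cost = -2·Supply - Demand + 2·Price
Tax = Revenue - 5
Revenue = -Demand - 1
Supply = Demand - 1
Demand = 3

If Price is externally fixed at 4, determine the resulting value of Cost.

Under do(Price=4), the mechanism Price = -4 if Demand >= 3 else 3 is discarded; Price is fixed at 4.
Supply = Demand - 1  [with Demand=3]  = 2
Cost = -2·Supply - Demand + 2·Price  [with Supply=2, Demand=3, Price=4]  = 1

1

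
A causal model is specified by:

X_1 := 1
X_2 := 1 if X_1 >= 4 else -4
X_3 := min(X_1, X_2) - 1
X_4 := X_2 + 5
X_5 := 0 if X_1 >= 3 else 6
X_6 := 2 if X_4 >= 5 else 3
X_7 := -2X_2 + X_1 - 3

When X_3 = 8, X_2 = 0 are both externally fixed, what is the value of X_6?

Setting X_3 = 8, X_2 = 0 by intervention discards those variables' equations.
X_4 = X_2 + 5  [with X_2=0]  = 5
X_6 = 2 if X_4 >= 5 else 3  [with X_4=5]  = 2

2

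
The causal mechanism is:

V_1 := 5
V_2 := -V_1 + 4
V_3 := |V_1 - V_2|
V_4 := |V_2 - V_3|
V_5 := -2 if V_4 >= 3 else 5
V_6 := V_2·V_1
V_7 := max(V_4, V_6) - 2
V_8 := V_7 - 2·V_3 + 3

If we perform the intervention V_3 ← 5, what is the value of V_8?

-3

The intervention breaks the incoming arrows to V_3: V_3 := |V_1 - V_2| no longer applies, and V_3 = 5.
V_2 = -V_1 + 4  [with V_1=5]  = -1
V_4 = |V_2 - V_3|  [with V_2=-1, V_3=5]  = 6
V_6 = V_2·V_1  [with V_2=-1, V_1=5]  = -5
V_7 = max(V_4, V_6) - 2  [with V_4=6, V_6=-5]  = 4
V_8 = V_7 - 2·V_3 + 3  [with V_7=4, V_3=5]  = -3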